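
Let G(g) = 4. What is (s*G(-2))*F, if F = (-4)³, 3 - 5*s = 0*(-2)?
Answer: -768/5 ≈ -153.60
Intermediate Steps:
s = ⅗ (s = ⅗ - 0*(-2) = ⅗ - ⅕*0 = ⅗ + 0 = ⅗ ≈ 0.60000)
F = -64
(s*G(-2))*F = ((⅗)*4)*(-64) = (12/5)*(-64) = -768/5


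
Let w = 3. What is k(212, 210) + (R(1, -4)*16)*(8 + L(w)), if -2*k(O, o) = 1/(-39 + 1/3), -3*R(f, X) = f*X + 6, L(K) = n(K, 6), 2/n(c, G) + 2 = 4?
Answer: -22269/232 ≈ -95.987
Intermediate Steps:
n(c, G) = 1 (n(c, G) = 2/(-2 + 4) = 2/2 = 2*(1/2) = 1)
L(K) = 1
R(f, X) = -2 - X*f/3 (R(f, X) = -(f*X + 6)/3 = -(X*f + 6)/3 = -(6 + X*f)/3 = -2 - X*f/3)
k(O, o) = 3/232 (k(O, o) = -1/(2*(-39 + 1/3)) = -1/(2*(-116/3)) = -1/2*(-3/116) = 3/232)
k(212, 210) + (R(1, -4)*16)*(8 + L(w)) = 3/232 + ((-2 - 1/3*(-4)*1)*16)*(8 + 1) = 3/232 + ((-2 + 4/3)*16)*9 = 3/232 - 2/3*16*9 = 3/232 - 32/3*9 = 3/232 - 96 = -22269/232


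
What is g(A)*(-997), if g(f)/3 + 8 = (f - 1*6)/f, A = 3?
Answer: 26919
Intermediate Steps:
g(f) = -24 + 3*(-6 + f)/f (g(f) = -24 + 3*((f - 1*6)/f) = -24 + 3*((f - 6)/f) = -24 + 3*((-6 + f)/f) = -24 + 3*(-6 + f)/f)
g(A)*(-997) = (-21 - 18/3)*(-997) = (-21 - 18*⅓)*(-997) = (-21 - 6)*(-997) = -27*(-997) = 26919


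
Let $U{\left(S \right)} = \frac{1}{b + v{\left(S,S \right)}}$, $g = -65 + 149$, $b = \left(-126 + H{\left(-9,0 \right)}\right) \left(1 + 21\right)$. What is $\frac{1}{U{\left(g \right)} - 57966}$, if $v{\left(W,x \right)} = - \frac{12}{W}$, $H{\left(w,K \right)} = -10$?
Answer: $- \frac{20945}{1214097877} \approx -1.7251 \cdot 10^{-5}$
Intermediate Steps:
$b = -2992$ ($b = \left(-126 - 10\right) \left(1 + 21\right) = \left(-136\right) 22 = -2992$)
$g = 84$
$U{\left(S \right)} = \frac{1}{-2992 - \frac{12}{S}}$
$\frac{1}{U{\left(g \right)} - 57966} = \frac{1}{\left(-1\right) 84 \frac{1}{12 + 2992 \cdot 84} - 57966} = \frac{1}{\left(-1\right) 84 \frac{1}{12 + 251328} - 57966} = \frac{1}{\left(-1\right) 84 \cdot \frac{1}{251340} - 57966} = \frac{1}{- \frac{7}{20945} - 57966} = \frac{1}{- \frac{1214097877}{20945}} = - \frac{20945}{1214097877}$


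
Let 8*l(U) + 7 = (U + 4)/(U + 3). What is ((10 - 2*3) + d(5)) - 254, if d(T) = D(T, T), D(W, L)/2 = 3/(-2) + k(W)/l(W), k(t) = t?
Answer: -12531/47 ≈ -266.62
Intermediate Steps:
l(U) = -7/8 + (4 + U)/(8*(3 + U)) (l(U) = -7/8 + ((U + 4)/(U + 3))/8 = -7/8 + ((4 + U)/(3 + U))/8 = -7/8 + (4 + U)/(8*(3 + U)))
D(W, L) = -3 + 16*W*(3 + W)/(-17 - 6*W) (D(W, L) = 2*(3/(-2) + W/(((-17 - 6*W)/(8*(3 + W))))) = 2*(3*(-½) + W*(8*(3 + W)/(-17 - 6*W))) = 2*(-3/2 + 8*W*(3 + W)/(-17 - 6*W)) = -3 + 16*W*(3 + W)/(-17 - 6*W))
d(T) = (-51 - 66*T - 16*T²)/(17 + 6*T)
((10 - 2*3) + d(5)) - 254 = ((10 - 2*3) + (-51 - 66*5 - 16*5²)/(17 + 6*5)) - 254 = ((10 - 6) + (-51 - 330 - 16*25)/(17 + 30)) - 254 = (4 + (-51 - 330 - 400)/47) - 254 = (4 + (1/47)*(-781)) - 254 = (4 - 781/47) - 254 = -593/47 - 254 = -12531/47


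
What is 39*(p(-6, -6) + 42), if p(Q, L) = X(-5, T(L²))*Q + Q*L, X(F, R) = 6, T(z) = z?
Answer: 1638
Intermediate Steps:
p(Q, L) = 6*Q + L*Q (p(Q, L) = 6*Q + Q*L = 6*Q + L*Q)
39*(p(-6, -6) + 42) = 39*(-6*(6 - 6) + 42) = 39*(-6*0 + 42) = 39*(0 + 42) = 39*42 = 1638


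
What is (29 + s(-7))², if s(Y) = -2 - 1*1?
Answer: 676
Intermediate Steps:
s(Y) = -3 (s(Y) = -2 - 1 = -3)
(29 + s(-7))² = (29 - 3)² = 26² = 676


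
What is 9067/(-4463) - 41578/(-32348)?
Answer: -53868351/72184562 ≈ -0.74626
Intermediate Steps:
9067/(-4463) - 41578/(-32348) = 9067*(-1/4463) - 41578*(-1/32348) = -9067/4463 + 20789/16174 = -53868351/72184562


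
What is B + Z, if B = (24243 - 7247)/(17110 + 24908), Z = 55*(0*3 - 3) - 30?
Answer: -4088257/21009 ≈ -194.60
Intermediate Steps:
Z = -195 (Z = 55*(0 - 3) - 30 = 55*(-3) - 30 = -165 - 30 = -195)
B = 8498/21009 (B = 16996/42018 = 16996*(1/42018) = 8498/21009 ≈ 0.40449)
B + Z = 8498/21009 - 195 = -4088257/21009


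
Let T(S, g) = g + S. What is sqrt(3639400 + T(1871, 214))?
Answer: sqrt(3641485) ≈ 1908.3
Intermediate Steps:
T(S, g) = S + g
sqrt(3639400 + T(1871, 214)) = sqrt(3639400 + (1871 + 214)) = sqrt(3639400 + 2085) = sqrt(3641485)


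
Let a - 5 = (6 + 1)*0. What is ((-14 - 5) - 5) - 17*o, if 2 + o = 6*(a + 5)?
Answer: -1010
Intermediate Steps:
a = 5 (a = 5 + (6 + 1)*0 = 5 + 7*0 = 5 + 0 = 5)
o = 58 (o = -2 + 6*(5 + 5) = -2 + 6*10 = -2 + 60 = 58)
((-14 - 5) - 5) - 17*o = ((-14 - 5) - 5) - 17*58 = (-19 - 5) - 986 = -24 - 986 = -1010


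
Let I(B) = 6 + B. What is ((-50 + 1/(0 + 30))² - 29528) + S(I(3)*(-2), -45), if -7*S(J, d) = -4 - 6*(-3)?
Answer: -24329999/900 ≈ -27033.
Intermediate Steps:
S(J, d) = -2 (S(J, d) = -(-4 - 6*(-3))/7 = -(-4 + 18)/7 = -⅐*14 = -2)
((-50 + 1/(0 + 30))² - 29528) + S(I(3)*(-2), -45) = ((-50 + 1/(0 + 30))² - 29528) - 2 = ((-50 + 1/30)² - 29528) - 2 = ((-1499/30)² - 29528) - 2 = (2247001/900 - 29528) - 2 = -24328199/900 - 2 = -24329999/900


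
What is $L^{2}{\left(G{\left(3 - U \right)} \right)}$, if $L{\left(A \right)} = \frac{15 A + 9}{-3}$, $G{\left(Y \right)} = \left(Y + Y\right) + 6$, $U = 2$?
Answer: $1849$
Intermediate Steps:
$G{\left(Y \right)} = 6 + 2 Y$ ($G{\left(Y \right)} = 2 Y + 6 = 6 + 2 Y$)
$L{\left(A \right)} = -3 - 5 A$ ($L{\left(A \right)} = \left(9 + 15 A\right) \left(- \frac{1}{3}\right) = -3 - 5 A$)
$L^{2}{\left(G{\left(3 - U \right)} \right)} = \left(-3 - 5 \left(6 + 2 \left(3 - 2\right)\right)\right)^{2} = \left(-3 - 5 \left(6 + 2 \cdot 1\right)\right)^{2} = \left(-3 - 5 \left(6 + 2\right)\right)^{2} = \left(-3 - 40\right)^{2} = \left(-43\right)^{2} = 1849$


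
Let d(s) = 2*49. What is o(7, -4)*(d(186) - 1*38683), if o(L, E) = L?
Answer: -270095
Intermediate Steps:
d(s) = 98
o(7, -4)*(d(186) - 1*38683) = 7*(98 - 1*38683) = 7*(98 - 38683) = 7*(-38585) = -270095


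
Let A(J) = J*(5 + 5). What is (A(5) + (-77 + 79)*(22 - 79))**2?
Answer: 4096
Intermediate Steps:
A(J) = 10*J (A(J) = J*10 = 10*J)
(A(5) + (-77 + 79)*(22 - 79))**2 = (10*5 + (-77 + 79)*(22 - 79))**2 = (50 + 2*(-57))**2 = (50 - 114)**2 = (-64)**2 = 4096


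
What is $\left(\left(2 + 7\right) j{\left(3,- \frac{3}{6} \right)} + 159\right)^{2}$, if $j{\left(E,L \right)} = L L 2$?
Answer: $\frac{106929}{4} \approx 26732.0$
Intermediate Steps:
$j{\left(E,L \right)} = 2 L^{2}$ ($j{\left(E,L \right)} = L^{2} \cdot 2 = 2 L^{2}$)
$\left(\left(2 + 7\right) j{\left(3,- \frac{3}{6} \right)} + 159\right)^{2} = \left(\left(2 + 7\right) 2 \left(- \frac{3}{6}\right)^{2} + 159\right)^{2} = \left(9 \cdot 2 \left(\left(-3\right) \frac{1}{6}\right)^{2} + 159\right)^{2} = \left(9 \cdot 2 \left(- \frac{1}{2}\right)^{2} + 159\right)^{2} = \left(9 \cdot 2 \cdot \frac{1}{4} + 159\right)^{2} = \left(9 \cdot \frac{1}{2} + 159\right)^{2} = \left(\frac{9}{2} + 159\right)^{2} = \left(\frac{327}{2}\right)^{2} = \frac{106929}{4}$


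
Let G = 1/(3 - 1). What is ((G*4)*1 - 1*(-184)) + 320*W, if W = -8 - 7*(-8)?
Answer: 15546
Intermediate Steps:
G = ½ (G = 1/2 = ½ ≈ 0.50000)
W = 48 (W = -8 + 56 = 48)
((G*4)*1 - 1*(-184)) + 320*W = (((½)*4)*1 - 1*(-184)) + 320*48 = (2*1 + 184) + 15360 = (2 + 184) + 15360 = 186 + 15360 = 15546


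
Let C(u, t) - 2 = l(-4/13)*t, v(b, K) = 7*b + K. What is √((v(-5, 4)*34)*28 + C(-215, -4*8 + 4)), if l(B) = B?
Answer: I*√4985734/13 ≈ 171.76*I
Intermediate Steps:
v(b, K) = K + 7*b
C(u, t) = 2 - 4*t/13 (C(u, t) = 2 + (-4/13)*t = 2 + (-4*1/13)*t = 2 - 4*t/13)
√((v(-5, 4)*34)*28 + C(-215, -4*8 + 4)) = √(((4 + 7*(-5))*34)*28 + (2 - 4*(-4*8 + 4)/13)) = √(((4 - 35)*34)*28 + (2 - 4*(-32 + 4)/13)) = √(-31*34*28 + (2 - 4/13*(-28))) = √(-1054*28 + (2 + 112/13)) = √(-29512 + 138/13) = √(-383518/13) = I*√4985734/13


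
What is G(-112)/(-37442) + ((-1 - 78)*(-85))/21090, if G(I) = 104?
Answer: 24922967/78965178 ≈ 0.31562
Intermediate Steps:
G(-112)/(-37442) + ((-1 - 78)*(-85))/21090 = 104/(-37442) + ((-1 - 78)*(-85))/21090 = 104*(-1/37442) - 79*(-85)*(1/21090) = -52/18721 + 6715*(1/21090) = -52/18721 + 1343/4218 = 24922967/78965178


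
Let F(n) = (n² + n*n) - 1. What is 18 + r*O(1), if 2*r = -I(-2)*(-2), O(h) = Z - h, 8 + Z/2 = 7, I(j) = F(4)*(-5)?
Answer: 483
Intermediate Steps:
F(n) = -1 + 2*n² (F(n) = (n² + n²) - 1 = 2*n² - 1 = -1 + 2*n²)
I(j) = -155 (I(j) = (-1 + 2*4²)*(-5) = (-1 + 2*16)*(-5) = (-1 + 32)*(-5) = 31*(-5) = -155)
Z = -2 (Z = -16 + 2*7 = -16 + 14 = -2)
O(h) = -2 - h
r = -155 (r = (-1*(-155)*(-2))/2 = (155*(-2))/2 = (½)*(-310) = -155)
18 + r*O(1) = 18 - 155*(-2 - 1*1) = 18 - 155*(-2 - 1) = 18 - 155*(-3) = 18 + 465 = 483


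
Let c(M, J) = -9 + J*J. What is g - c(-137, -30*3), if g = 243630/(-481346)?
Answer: -1947407058/240673 ≈ -8091.5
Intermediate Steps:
g = -121815/240673 (g = 243630*(-1/481346) = -121815/240673 ≈ -0.50614)
c(M, J) = -9 + J²
g - c(-137, -30*3) = -121815/240673 - (-9 + (-30*3)²) = -121815/240673 - (-9 + (-90)²) = -121815/240673 - (-9 + 8100) = -121815/240673 - 1*8091 = -121815/240673 - 8091 = -1947407058/240673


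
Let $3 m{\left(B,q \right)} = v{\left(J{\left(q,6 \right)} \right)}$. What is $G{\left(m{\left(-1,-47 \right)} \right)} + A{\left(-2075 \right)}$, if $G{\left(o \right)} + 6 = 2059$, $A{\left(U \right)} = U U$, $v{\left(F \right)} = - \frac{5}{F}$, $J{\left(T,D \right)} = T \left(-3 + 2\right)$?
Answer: $4307678$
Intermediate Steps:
$J{\left(T,D \right)} = - T$ ($J{\left(T,D \right)} = T \left(-1\right) = - T$)
$A{\left(U \right)} = U^{2}$
$m{\left(B,q \right)} = \frac{5}{3 q}$ ($m{\left(B,q \right)} = \frac{\left(-5\right) \frac{1}{\left(-1\right) q}}{3} = \frac{\left(-5\right) \left(- \frac{1}{q}\right)}{3} = \frac{5 \frac{1}{q}}{3} = \frac{5}{3 q}$)
$G{\left(o \right)} = 2053$ ($G{\left(o \right)} = -6 + 2059 = 2053$)
$G{\left(m{\left(-1,-47 \right)} \right)} + A{\left(-2075 \right)} = 2053 + \left(-2075\right)^{2} = 2053 + 4305625 = 4307678$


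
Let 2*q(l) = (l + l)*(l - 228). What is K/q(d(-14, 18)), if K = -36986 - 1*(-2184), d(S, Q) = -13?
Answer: -34802/3133 ≈ -11.108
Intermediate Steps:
q(l) = l*(-228 + l) (q(l) = ((l + l)*(l - 228))/2 = ((2*l)*(-228 + l))/2 = (2*l*(-228 + l))/2 = l*(-228 + l))
K = -34802 (K = -36986 + 2184 = -34802)
K/q(d(-14, 18)) = -34802*(-1/(13*(-228 - 13))) = -34802/((-13*(-241))) = -34802/3133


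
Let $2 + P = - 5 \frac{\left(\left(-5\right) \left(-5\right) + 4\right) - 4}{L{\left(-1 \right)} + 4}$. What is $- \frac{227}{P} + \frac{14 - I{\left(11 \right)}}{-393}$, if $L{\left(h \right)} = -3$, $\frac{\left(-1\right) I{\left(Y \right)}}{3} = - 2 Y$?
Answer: $\frac{95815}{49911} \approx 1.9197$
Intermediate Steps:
$I{\left(Y \right)} = 6 Y$ ($I{\left(Y \right)} = - 3 \left(- 2 Y\right) = 6 Y$)
$P = -127$ ($P = -2 - 5 \frac{\left(\left(-5\right) \left(-5\right) + 4\right) - 4}{-3 + 4} = -2 - 5 \frac{\left(25 + 4\right) - 4}{1} = -2 - 5 \left(29 - 4\right) 1 = -2 - 5 \cdot 25 \cdot 1 = -2 - 125 = -127$)
$- \frac{227}{P} + \frac{14 - I{\left(11 \right)}}{-393} = - \frac{227}{-127} + \frac{14 - 6 \cdot 11}{-393} = \left(-227\right) \left(- \frac{1}{127}\right) + \left(14 - 66\right) \left(- \frac{1}{393}\right) = \frac{227}{127} + \left(14 - 66\right) \left(- \frac{1}{393}\right) = \frac{227}{127} - - \frac{52}{393} = \frac{227}{127} + \frac{52}{393} = \frac{95815}{49911}$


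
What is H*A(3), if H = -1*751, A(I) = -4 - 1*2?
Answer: 4506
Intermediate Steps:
A(I) = -6 (A(I) = -4 - 2 = -6)
H = -751
H*A(3) = -751*(-6) = 4506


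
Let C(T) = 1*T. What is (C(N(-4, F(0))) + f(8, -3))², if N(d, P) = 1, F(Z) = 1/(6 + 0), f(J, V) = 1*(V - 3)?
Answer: 25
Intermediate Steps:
f(J, V) = -3 + V (f(J, V) = 1*(-3 + V) = -3 + V)
F(Z) = ⅙ (F(Z) = 1/6 = ⅙)
C(T) = T
(C(N(-4, F(0))) + f(8, -3))² = (1 + (-3 - 3))² = (1 - 6)² = (-5)² = 25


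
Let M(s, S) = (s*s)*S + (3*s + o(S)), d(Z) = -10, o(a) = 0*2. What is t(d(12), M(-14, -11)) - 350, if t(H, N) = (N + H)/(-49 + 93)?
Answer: -4402/11 ≈ -400.18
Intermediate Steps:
o(a) = 0
M(s, S) = 3*s + S*s² (M(s, S) = (s*s)*S + (3*s + 0) = s²*S + 3*s = S*s² + 3*s = 3*s + S*s²)
t(H, N) = H/44 + N/44 (t(H, N) = (H + N)/44 = (H + N)*(1/44) = H/44 + N/44)
t(d(12), M(-14, -11)) - 350 = ((1/44)*(-10) + (-14*(3 - 11*(-14)))/44) - 350 = (-5/22 + (-14*(3 + 154))/44) - 350 = (-5/22 + (-14*157)/44) - 350 = (-5/22 + (1/44)*(-2198)) - 350 = (-5/22 - 1099/22) - 350 = -552/11 - 350 = -4402/11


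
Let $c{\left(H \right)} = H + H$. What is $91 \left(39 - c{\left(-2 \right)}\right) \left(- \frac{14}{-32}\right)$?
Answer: $\frac{27391}{16} \approx 1711.9$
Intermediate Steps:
$c{\left(H \right)} = 2 H$
$91 \left(39 - c{\left(-2 \right)}\right) \left(- \frac{14}{-32}\right) = 91 \left(39 - 2 \left(-2\right)\right) \left(- \frac{14}{-32}\right) = 91 \left(39 - -4\right) \left(\left(-14\right) \left(- \frac{1}{32}\right)\right) = 91 \left(39 + 4\right) \frac{7}{16} = 91 \cdot 43 \cdot \frac{7}{16} = 3913 \cdot \frac{7}{16} = \frac{27391}{16}$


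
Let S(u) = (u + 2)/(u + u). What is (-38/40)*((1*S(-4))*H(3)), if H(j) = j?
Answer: -57/80 ≈ -0.71250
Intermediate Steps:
S(u) = (2 + u)/(2*u) (S(u) = (2 + u)/((2*u)) = (2 + u)*(1/(2*u)) = (2 + u)/(2*u))
(-38/40)*((1*S(-4))*H(3)) = (-38/40)*((1*((1/2)*(2 - 4)/(-4)))*3) = ((1/40)*(-38))*((1*((1/2)*(-1/4)*(-2)))*3) = -19*1*(1/4)*3/20 = -19*3/80 = -19/20*3/4 = -57/80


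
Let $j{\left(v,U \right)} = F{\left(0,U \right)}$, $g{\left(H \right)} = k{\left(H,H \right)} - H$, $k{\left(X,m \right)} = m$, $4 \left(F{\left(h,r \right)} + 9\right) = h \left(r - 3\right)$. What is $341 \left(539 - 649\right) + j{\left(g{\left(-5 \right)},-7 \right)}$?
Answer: $-37519$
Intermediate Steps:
$F{\left(h,r \right)} = -9 + \frac{h \left(-3 + r\right)}{4}$ ($F{\left(h,r \right)} = -9 + \frac{h \left(r - 3\right)}{4} = -9 + \frac{h \left(-3 + r\right)}{4}$)
$g{\left(H \right)} = 0$ ($g{\left(H \right)} = H - H = 0$)
$j{\left(v,U \right)} = -9$ ($j{\left(v,U \right)} = -9 - 0 + \frac{1}{4} \cdot 0 U = -9 + 0 + 0 = -9$)
$341 \left(539 - 649\right) + j{\left(g{\left(-5 \right)},-7 \right)} = 341 \left(539 - 649\right) - 9 = 341 \left(-110\right) - 9 = -37510 - 9 = -37519$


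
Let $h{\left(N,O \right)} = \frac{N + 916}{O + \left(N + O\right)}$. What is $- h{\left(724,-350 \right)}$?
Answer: $- \frac{205}{3} \approx -68.333$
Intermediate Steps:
$h{\left(N,O \right)} = \frac{916 + N}{N + 2 O}$
$- h{\left(724,-350 \right)} = - \frac{916 + 724}{724 + 2 \left(-350\right)} = - \frac{1640}{724 - 700} = - \frac{1640}{24} = \left(-1\right) \frac{205}{3} = - \frac{205}{3}$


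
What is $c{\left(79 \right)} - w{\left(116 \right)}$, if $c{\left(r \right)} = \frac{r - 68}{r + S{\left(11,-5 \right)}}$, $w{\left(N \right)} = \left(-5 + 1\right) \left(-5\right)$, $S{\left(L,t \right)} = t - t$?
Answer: $- \frac{1569}{79} \approx -19.861$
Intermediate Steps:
$S{\left(L,t \right)} = 0$
$w{\left(N \right)} = 20$ ($w{\left(N \right)} = \left(-4\right) \left(-5\right) = 20$)
$c{\left(r \right)} = \frac{-68 + r}{r}$ ($c{\left(r \right)} = \frac{r - 68}{r + 0} = \frac{-68 + r}{r}$)
$c{\left(79 \right)} - w{\left(116 \right)} = \frac{-68 + 79}{79} - 20 = \frac{1}{79} \cdot 11 - 20 = \frac{11}{79} - 20 = - \frac{1569}{79}$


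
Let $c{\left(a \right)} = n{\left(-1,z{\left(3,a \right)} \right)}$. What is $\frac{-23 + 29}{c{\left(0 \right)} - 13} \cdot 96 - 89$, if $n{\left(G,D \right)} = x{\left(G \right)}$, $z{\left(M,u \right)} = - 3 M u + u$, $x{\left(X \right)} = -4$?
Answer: $- \frac{2089}{17} \approx -122.88$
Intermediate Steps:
$z{\left(M,u \right)} = u - 3 M u$ ($z{\left(M,u \right)} = - 3 M u + u = u - 3 M u$)
$n{\left(G,D \right)} = -4$
$c{\left(a \right)} = -4$
$\frac{-23 + 29}{c{\left(0 \right)} - 13} \cdot 96 - 89 = \frac{-23 + 29}{-4 - 13} \cdot 96 - 89 = \frac{6}{-17} \cdot 96 - 89 = 6 \left(- \frac{1}{17}\right) 96 - 89 = \left(- \frac{6}{17}\right) 96 - 89 = - \frac{576}{17} - 89 = - \frac{2089}{17}$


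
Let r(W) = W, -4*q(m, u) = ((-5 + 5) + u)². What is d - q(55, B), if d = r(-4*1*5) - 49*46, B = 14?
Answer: -2225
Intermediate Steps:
q(m, u) = -u²/4 (q(m, u) = -((-5 + 5) + u)²/4 = -(0 + u)²/4 = -u²/4)
d = -2274 (d = -4*1*5 - 49*46 = -4*5 - 2254 = -20 - 2254 = -2274)
d - q(55, B) = -2274 - (-1)*14²/4 = -2274 - (-1)*196/4 = -2274 - 1*(-49) = -2274 + 49 = -2225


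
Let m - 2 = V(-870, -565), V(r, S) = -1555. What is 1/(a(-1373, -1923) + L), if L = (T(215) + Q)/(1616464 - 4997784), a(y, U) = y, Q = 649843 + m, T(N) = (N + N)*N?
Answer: -169066/232164655 ≈ -0.00072822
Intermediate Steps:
T(N) = 2*N**2 (T(N) = (2*N)*N = 2*N**2)
m = -1553 (m = 2 - 1555 = -1553)
Q = 648290 (Q = 649843 - 1553 = 648290)
L = -37037/169066 (L = (2*215**2 + 648290)/(1616464 - 4997784) = (2*46225 + 648290)/(-3381320) = (92450 + 648290)*(-1/3381320) = 740740*(-1/3381320) = -37037/169066 ≈ -0.21907)
1/(a(-1373, -1923) + L) = 1/(-1373 - 37037/169066) = 1/(-232164655/169066) = -169066/232164655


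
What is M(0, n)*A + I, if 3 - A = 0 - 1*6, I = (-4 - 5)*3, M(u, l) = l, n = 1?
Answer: -18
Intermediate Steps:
I = -27 (I = -9*3 = -27)
A = 9 (A = 3 - (0 - 1*6) = 3 - (0 - 6) = 3 - 1*(-6) = 3 + 6 = 9)
M(0, n)*A + I = 1*9 - 27 = 9 - 27 = -18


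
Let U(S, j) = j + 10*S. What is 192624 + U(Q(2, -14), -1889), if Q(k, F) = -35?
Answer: 190385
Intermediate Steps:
192624 + U(Q(2, -14), -1889) = 192624 + (-1889 + 10*(-35)) = 192624 + (-1889 - 350) = 192624 - 2239 = 190385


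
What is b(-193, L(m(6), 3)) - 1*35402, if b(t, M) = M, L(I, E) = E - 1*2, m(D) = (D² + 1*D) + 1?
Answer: -35401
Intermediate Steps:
m(D) = 1 + D + D² (m(D) = (D² + D) + 1 = (D + D²) + 1 = 1 + D + D²)
L(I, E) = -2 + E (L(I, E) = E - 2 = -2 + E)
b(-193, L(m(6), 3)) - 1*35402 = (-2 + 3) - 1*35402 = 1 - 35402 = -35401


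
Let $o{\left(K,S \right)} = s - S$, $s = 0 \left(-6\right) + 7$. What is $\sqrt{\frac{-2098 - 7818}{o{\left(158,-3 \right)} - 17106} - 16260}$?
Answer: $\frac{i \sqrt{297012060514}}{4274} \approx 127.51 i$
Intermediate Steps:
$s = 7$ ($s = 0 + 7 = 7$)
$o{\left(K,S \right)} = 7 - S$
$\sqrt{\frac{-2098 - 7818}{o{\left(158,-3 \right)} - 17106} - 16260} = \sqrt{\frac{-2098 - 7818}{\left(7 - -3\right) - 17106} - 16260} = \sqrt{- \frac{9916}{\left(7 + 3\right) - 17106} - 16260} = \sqrt{- \frac{9916}{10 - 17106} - 16260} = \sqrt{- \frac{9916}{-17096} - 16260} = \sqrt{\left(-9916\right) \left(- \frac{1}{17096}\right) - 16260} = \sqrt{\frac{2479}{4274} - 16260} = \sqrt{- \frac{69492761}{4274}} = \frac{i \sqrt{297012060514}}{4274}$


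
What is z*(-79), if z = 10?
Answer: -790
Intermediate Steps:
z*(-79) = 10*(-79) = -790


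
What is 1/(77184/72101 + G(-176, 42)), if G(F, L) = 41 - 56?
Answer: -72101/1004331 ≈ -0.071790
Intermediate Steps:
G(F, L) = -15
1/(77184/72101 + G(-176, 42)) = 1/(77184/72101 - 15) = 1/(-1004331/72101) = -72101/1004331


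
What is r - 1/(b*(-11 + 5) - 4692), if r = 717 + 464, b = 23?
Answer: 5704231/4830 ≈ 1181.0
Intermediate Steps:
r = 1181
r - 1/(b*(-11 + 5) - 4692) = 1181 - 1/(23*(-11 + 5) - 4692) = 1181 - 1/(23*(-6) - 4692) = 1181 - 1/(-138 - 4692) = 1181 - 1/(-4830) = 1181 - 1*(-1/4830) = 1181 + 1/4830 = 5704231/4830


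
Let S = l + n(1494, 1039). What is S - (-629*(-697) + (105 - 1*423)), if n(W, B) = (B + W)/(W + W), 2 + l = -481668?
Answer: -2748255287/2988 ≈ -9.1976e+5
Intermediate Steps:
l = -481670 (l = -2 - 481668 = -481670)
n(W, B) = (B + W)/(2*W) (n(W, B) = (B + W)/((2*W)) = (B + W)*(1/(2*W)) = (B + W)/(2*W))
S = -1439227427/2988 (S = -481670 + (½)*(1039 + 1494)/1494 = -481670 + (½)*(1/1494)*2533 = -481670 + 2533/2988 = -1439227427/2988 ≈ -4.8167e+5)
S - (-629*(-697) + (105 - 1*423)) = -1439227427/2988 - (-629*(-697) + (105 - 1*423)) = -1439227427/2988 - (438413 + (105 - 423)) = -1439227427/2988 - (438413 - 318) = -1439227427/2988 - 1*438095 = -1439227427/2988 - 438095 = -2748255287/2988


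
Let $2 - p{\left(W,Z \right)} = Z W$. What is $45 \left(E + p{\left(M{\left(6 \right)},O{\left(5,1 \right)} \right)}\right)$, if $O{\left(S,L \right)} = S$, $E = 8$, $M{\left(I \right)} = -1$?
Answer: $675$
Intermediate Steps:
$p{\left(W,Z \right)} = 2 - W Z$ ($p{\left(W,Z \right)} = 2 - Z W = 2 - W Z$)
$45 \left(E + p{\left(M{\left(6 \right)},O{\left(5,1 \right)} \right)}\right) = 45 \left(8 - \left(-2 - 5\right)\right) = 45 \left(8 + \left(2 + 5\right)\right) = 45 \left(8 + 7\right) = 45 \cdot 15 = 675$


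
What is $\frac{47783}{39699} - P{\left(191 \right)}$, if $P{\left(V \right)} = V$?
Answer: $- \frac{7534726}{39699} \approx -189.8$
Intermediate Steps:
$\frac{47783}{39699} - P{\left(191 \right)} = \frac{47783}{39699} - 191 = - \frac{7534726}{39699}$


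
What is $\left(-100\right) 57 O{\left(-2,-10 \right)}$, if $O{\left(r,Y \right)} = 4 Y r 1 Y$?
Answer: $4560000$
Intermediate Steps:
$O{\left(r,Y \right)} = 4 r Y^{2}$ ($O{\left(r,Y \right)} = 4 Y r Y = 4 Y Y r = 4 r Y^{2}$)
$\left(-100\right) 57 O{\left(-2,-10 \right)} = \left(-100\right) 57 \cdot 4 \left(-2\right) \left(-10\right)^{2} = - 5700 \cdot 4 \left(-2\right) 100 = \left(-5700\right) \left(-800\right) = 4560000$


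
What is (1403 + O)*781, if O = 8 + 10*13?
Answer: 1203521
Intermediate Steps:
O = 138 (O = 8 + 130 = 138)
(1403 + O)*781 = (1403 + 138)*781 = 1541*781 = 1203521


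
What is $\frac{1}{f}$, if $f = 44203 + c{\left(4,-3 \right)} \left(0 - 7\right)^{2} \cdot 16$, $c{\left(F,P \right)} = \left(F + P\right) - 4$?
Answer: $\frac{1}{41851} \approx 2.3894 \cdot 10^{-5}$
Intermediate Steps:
$c{\left(F,P \right)} = -4 + F + P$
$f = 41851$ ($f = 44203 + \left(-4 + 4 - 3\right) \left(0 - 7\right)^{2} \cdot 16 = 44203 + - 3 \left(0 - 7\right)^{2} \cdot 16 = 44203 + - 3 \left(-7\right)^{2} \cdot 16 = 44203 + \left(-3\right) 49 \cdot 16 = 44203 - 2352 = 41851$)
$\frac{1}{f} = \frac{1}{41851}$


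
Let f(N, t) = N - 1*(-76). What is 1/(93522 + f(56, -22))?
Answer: 1/93654 ≈ 1.0678e-5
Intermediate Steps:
f(N, t) = 76 + N (f(N, t) = N + 76 = 76 + N)
1/(93522 + f(56, -22)) = 1/(93522 + (76 + 56)) = 1/(93522 + 132) = 1/93654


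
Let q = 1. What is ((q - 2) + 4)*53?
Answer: 159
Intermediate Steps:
((q - 2) + 4)*53 = ((1 - 2) + 4)*53 = (-1 + 4)*53 = 3*53 = 159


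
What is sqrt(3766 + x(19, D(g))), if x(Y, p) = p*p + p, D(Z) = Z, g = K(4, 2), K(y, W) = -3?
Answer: 2*sqrt(943) ≈ 61.417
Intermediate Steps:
g = -3
x(Y, p) = p + p**2 (x(Y, p) = p**2 + p = p + p**2)
sqrt(3766 + x(19, D(g))) = sqrt(3766 - 3*(1 - 3)) = sqrt(3766 - 3*(-2)) = sqrt(3766 + 6) = sqrt(3772) = 2*sqrt(943)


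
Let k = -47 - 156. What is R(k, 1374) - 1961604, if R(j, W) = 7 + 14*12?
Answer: -1961429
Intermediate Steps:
k = -203
R(j, W) = 175 (R(j, W) = 7 + 168 = 175)
R(k, 1374) - 1961604 = 175 - 1961604 = -1961429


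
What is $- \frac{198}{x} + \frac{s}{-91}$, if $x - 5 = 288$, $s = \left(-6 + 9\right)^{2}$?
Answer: $- \frac{20655}{26663} \approx -0.77467$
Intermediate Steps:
$s = 9$ ($s = 3^{2} = 9$)
$x = 293$ ($x = 5 + 288 = 293$)
$- \frac{198}{x} + \frac{s}{-91} = - \frac{198}{293} + \frac{9}{-91} = \left(-198\right) \frac{1}{293} + 9 \left(- \frac{1}{91}\right) = - \frac{198}{293} - \frac{9}{91} = - \frac{20655}{26663}$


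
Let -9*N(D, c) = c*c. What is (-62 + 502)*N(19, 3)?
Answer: -440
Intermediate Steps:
N(D, c) = -c**2/9 (N(D, c) = -c*c/9 = -c**2/9)
(-62 + 502)*N(19, 3) = (-62 + 502)*(-1/9*3**2) = 440*(-1/9*9) = 440*(-1) = -440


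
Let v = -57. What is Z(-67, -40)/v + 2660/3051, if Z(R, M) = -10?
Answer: 60710/57969 ≈ 1.0473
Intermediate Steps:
Z(-67, -40)/v + 2660/3051 = -10/(-57) + 2660/3051 = -10*(-1/57) + 2660*(1/3051) = 10/57 + 2660/3051 = 60710/57969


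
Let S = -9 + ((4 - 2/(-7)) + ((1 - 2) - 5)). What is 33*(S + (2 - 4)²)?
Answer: -1551/7 ≈ -221.57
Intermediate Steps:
S = -75/7 (S = -9 + ((4 - 2*(-⅐)) + (-1 - 5)) = -9 + ((4 + 2/7) - 6) = -9 + (30/7 - 6) = -9 - 12/7 = -75/7 ≈ -10.714)
33*(S + (2 - 4)²) = 33*(-75/7 + (2 - 4)²) = 33*(-75/7 + (-2)²) = 33*(-75/7 + 4) = 33*(-47/7) = -1551/7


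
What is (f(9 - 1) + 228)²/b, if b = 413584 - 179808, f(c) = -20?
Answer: 2704/14611 ≈ 0.18507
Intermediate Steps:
b = 233776
(f(9 - 1) + 228)²/b = (-20 + 228)²/233776 = 208²*(1/233776) = 43264*(1/233776) = 2704/14611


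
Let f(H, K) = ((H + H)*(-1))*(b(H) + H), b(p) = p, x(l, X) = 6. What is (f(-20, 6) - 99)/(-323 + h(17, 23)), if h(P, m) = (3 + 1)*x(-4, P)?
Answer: 1699/299 ≈ 5.6823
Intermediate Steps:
h(P, m) = 24 (h(P, m) = (3 + 1)*6 = 4*6 = 24)
f(H, K) = -4*H² (f(H, K) = ((H + H)*(-1))*(H + H) = ((2*H)*(-1))*(2*H) = (-2*H)*(2*H) = -4*H²)
(f(-20, 6) - 99)/(-323 + h(17, 23)) = (-4*(-20)² - 99)/(-323 + 24) = (-4*400 - 99)/(-299) = (-1600 - 99)*(-1/299) = -1699*(-1/299) = 1699/299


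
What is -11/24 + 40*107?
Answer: 102709/24 ≈ 4279.5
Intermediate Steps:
-11/24 + 40*107 = -11*1/24 + 4280 = -11/24 + 4280 = 102709/24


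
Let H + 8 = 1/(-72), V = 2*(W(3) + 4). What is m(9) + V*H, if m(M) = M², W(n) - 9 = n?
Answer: -1579/9 ≈ -175.44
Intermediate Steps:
W(n) = 9 + n
V = 32 (V = 2*((9 + 3) + 4) = 2*(12 + 4) = 2*16 = 32)
H = -577/72 (H = -8 + 1/(-72) = -8 - 1/72 = -577/72 ≈ -8.0139)
m(9) + V*H = 9² + 32*(-577/72) = 81 - 2308/9 = -1579/9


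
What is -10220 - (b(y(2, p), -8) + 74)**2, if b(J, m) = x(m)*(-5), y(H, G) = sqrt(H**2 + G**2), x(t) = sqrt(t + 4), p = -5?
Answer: -15596 + 1480*I ≈ -15596.0 + 1480.0*I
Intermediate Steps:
x(t) = sqrt(4 + t)
y(H, G) = sqrt(G**2 + H**2)
b(J, m) = -5*sqrt(4 + m) (b(J, m) = sqrt(4 + m)*(-5) = -5*sqrt(4 + m))
-10220 - (b(y(2, p), -8) + 74)**2 = -10220 - (-5*sqrt(4 - 8) + 74)**2 = -10220 - (-10*I + 74)**2 = -10220 - (74 - 10*I)**2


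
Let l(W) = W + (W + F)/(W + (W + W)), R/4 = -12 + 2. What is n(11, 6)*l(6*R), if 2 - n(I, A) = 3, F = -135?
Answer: 11495/48 ≈ 239.48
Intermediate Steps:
R = -40 (R = 4*(-12 + 2) = 4*(-10) = -40)
n(I, A) = -1 (n(I, A) = 2 - 1*3 = 2 - 3 = -1)
l(W) = W + (-135 + W)/(3*W) (l(W) = W + (W - 135)/(W + (W + W)) = W + (-135 + W)/(W + 2*W) = W + (-135 + W)/((3*W)) = W + (-135 + W)*(1/(3*W)) = W + (-135 + W)/(3*W))
n(11, 6)*l(6*R) = -(⅓ + 6*(-40) - 45/(6*(-40))) = -(⅓ - 240 - 45/(-240)) = -(⅓ - 240 - 45*(-1/240)) = -(⅓ - 240 + 3/16) = -1*(-11495/48) = 11495/48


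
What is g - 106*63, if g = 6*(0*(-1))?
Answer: -6678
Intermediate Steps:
g = 0 (g = 6*0 = 0)
g - 106*63 = 0 - 106*63 = 0 - 6678 = -6678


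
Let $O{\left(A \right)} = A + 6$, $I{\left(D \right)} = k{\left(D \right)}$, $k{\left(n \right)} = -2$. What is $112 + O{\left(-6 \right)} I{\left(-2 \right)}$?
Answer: $112$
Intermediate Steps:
$I{\left(D \right)} = -2$
$O{\left(A \right)} = 6 + A$
$112 + O{\left(-6 \right)} I{\left(-2 \right)} = 112 + \left(6 - 6\right) \left(-2\right) = 112 + 0 \left(-2\right) = 112 + 0 = 112$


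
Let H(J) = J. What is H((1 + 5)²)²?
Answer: 1296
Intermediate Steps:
H((1 + 5)²)² = ((1 + 5)²)² = (6²)² = 36² = 1296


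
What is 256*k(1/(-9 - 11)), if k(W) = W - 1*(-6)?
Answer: 7616/5 ≈ 1523.2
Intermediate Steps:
k(W) = 6 + W (k(W) = W + 6 = 6 + W)
256*k(1/(-9 - 11)) = 256*(6 + 1/(-9 - 11)) = 256*(6 + 1/(-20)) = 256*(6 - 1/20) = 256*(119/20) = 7616/5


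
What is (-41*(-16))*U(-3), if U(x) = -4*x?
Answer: 7872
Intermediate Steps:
(-41*(-16))*U(-3) = (-41*(-16))*(-4*(-3)) = 656*12 = 7872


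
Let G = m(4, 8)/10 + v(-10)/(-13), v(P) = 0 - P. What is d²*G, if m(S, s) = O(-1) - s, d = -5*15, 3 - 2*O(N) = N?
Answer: -100125/13 ≈ -7701.9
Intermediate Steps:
O(N) = 3/2 - N/2
d = -75
v(P) = -P
m(S, s) = 2 - s (m(S, s) = (3/2 - ½*(-1)) - s = (3/2 + ½) - s = 2 - s)
G = -89/65 (G = (2 - 1*8)/10 - 1*(-10)/(-13) = (2 - 8)*(⅒) + 10*(-1/13) = -6*⅒ - 10/13 = -⅗ - 10/13 = -89/65 ≈ -1.3692)
d²*G = (-75)²*(-89/65) = 5625*(-89/65) = -100125/13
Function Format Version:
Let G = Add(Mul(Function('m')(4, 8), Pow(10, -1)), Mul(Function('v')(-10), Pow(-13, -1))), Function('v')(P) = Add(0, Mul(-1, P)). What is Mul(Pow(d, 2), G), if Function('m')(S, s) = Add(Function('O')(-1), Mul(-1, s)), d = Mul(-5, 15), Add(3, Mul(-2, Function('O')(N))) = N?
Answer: Rational(-100125, 13) ≈ -7701.9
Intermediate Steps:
Function('O')(N) = Add(Rational(3, 2), Mul(Rational(-1, 2), N))
d = -75
Function('v')(P) = Mul(-1, P)
Function('m')(S, s) = Add(2, Mul(-1, s)) (Function('m')(S, s) = Add(Add(Rational(3, 2), Mul(Rational(-1, 2), -1)), Mul(-1, s)) = Add(Add(Rational(3, 2), Rational(1, 2)), Mul(-1, s)) = Add(2, Mul(-1, s)))
G = Rational(-89, 65) (G = Add(Mul(Add(2, Mul(-1, 8)), Pow(10, -1)), Mul(Mul(-1, -10), Pow(-13, -1))) = Add(Mul(Add(2, -8), Rational(1, 10)), Mul(10, Rational(-1, 13))) = Add(Mul(-6, Rational(1, 10)), Rational(-10, 13)) = Add(Rational(-3, 5), Rational(-10, 13)) = Rational(-89, 65) ≈ -1.3692)
Mul(Pow(d, 2), G) = Mul(Pow(-75, 2), Rational(-89, 65)) = Mul(5625, Rational(-89, 65)) = Rational(-100125, 13)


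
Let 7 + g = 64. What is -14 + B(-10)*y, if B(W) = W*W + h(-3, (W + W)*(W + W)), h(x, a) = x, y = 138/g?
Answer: 4196/19 ≈ 220.84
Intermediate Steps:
g = 57 (g = -7 + 64 = 57)
y = 46/19 (y = 138/57 = 138*(1/57) = 46/19 ≈ 2.4211)
B(W) = -3 + W² (B(W) = W*W - 3 = W² - 3 = -3 + W²)
-14 + B(-10)*y = -14 + (-3 + (-10)²)*(46/19) = -14 + (-3 + 100)*(46/19) = -14 + 97*(46/19) = -14 + 4462/19 = 4196/19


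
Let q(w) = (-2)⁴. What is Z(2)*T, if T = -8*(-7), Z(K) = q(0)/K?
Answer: 448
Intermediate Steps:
q(w) = 16
Z(K) = 16/K
T = 56
Z(2)*T = (16/2)*56 = (16*(½))*56 = 8*56 = 448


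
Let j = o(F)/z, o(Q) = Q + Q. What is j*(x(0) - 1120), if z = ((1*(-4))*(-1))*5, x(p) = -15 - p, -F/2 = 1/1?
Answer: 227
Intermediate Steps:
F = -2 (F = -2/1 = -2*1 = -2)
z = 20 (z = -4*(-1)*5 = 4*5 = 20)
o(Q) = 2*Q
j = -⅕ (j = (2*(-2))/20 = -4*1/20 = -⅕ ≈ -0.20000)
j*(x(0) - 1120) = -((-15 - 1*0) - 1120)/5 = -((-15 + 0) - 1120)/5 = -(-15 - 1120)/5 = -⅕*(-1135) = 227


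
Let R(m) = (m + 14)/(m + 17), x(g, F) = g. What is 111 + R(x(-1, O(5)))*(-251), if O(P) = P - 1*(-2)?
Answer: -1487/16 ≈ -92.938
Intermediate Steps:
O(P) = 2 + P (O(P) = P + 2 = 2 + P)
R(m) = (14 + m)/(17 + m)
111 + R(x(-1, O(5)))*(-251) = 111 + ((14 - 1)/(17 - 1))*(-251) = 111 + (13/16)*(-251) = 111 - 3263/16 = -1487/16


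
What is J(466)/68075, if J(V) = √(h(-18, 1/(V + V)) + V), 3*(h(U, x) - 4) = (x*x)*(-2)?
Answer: √3674279514/190337700 ≈ 0.00031846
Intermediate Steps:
h(U, x) = 4 - 2*x²/3 (h(U, x) = 4 + ((x*x)*(-2))/3 = 4 + (x²*(-2))/3 = 4 + (-2*x²)/3 = 4 - 2*x²/3)
J(V) = √(4 + V - 1/(6*V²)) (J(V) = √((4 - 2/(3*(V + V)²)) + V) = √((4 - 2*1/(4*V²)/3) + V) = √((4 - 1/(6*V²)) + V) = √(4 + V - 1/(6*V²)))
J(466)/68075 = (√(144 - 6/466² + 36*466)/6)/68075 = (√(144 - 6*1/217156 + 16776)/6)*(1/68075) = (√(144 - 3/108578 + 16776)/6)*(1/68075) = (√(1837139757/108578)/6)*(1/68075) = ((√3674279514/466)/6)*(1/68075) = (√3674279514/2796)*(1/68075) = √3674279514/190337700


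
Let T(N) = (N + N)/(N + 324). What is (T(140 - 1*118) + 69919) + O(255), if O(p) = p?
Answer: 12140124/173 ≈ 70174.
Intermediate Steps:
T(N) = 2*N/(324 + N) (T(N) = (2*N)/(324 + N) = 2*N/(324 + N))
(T(140 - 1*118) + 69919) + O(255) = (2*(140 - 1*118)/(324 + (140 - 1*118)) + 69919) + 255 = (2*(140 - 118)/(324 + (140 - 118)) + 69919) + 255 = (2*22/(324 + 22) + 69919) + 255 = (2*22/346 + 69919) + 255 = (2*22*(1/346) + 69919) + 255 = (22/173 + 69919) + 255 = 12096009/173 + 255 = 12140124/173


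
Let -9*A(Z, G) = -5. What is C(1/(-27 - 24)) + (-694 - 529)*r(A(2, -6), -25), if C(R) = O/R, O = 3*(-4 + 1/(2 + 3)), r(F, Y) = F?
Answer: -4412/45 ≈ -98.044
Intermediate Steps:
A(Z, G) = 5/9 (A(Z, G) = -1/9*(-5) = 5/9)
O = -57/5 (O = 3*(-4 + 1/5) = 3*(-19/5) = -57/5 ≈ -11.400)
C(R) = -57/(5*R)
C(1/(-27 - 24)) + (-694 - 529)*r(A(2, -6), -25) = -57/(5*(1/(-27 - 24))) + (-694 - 529)*(5/9) = -57/(5*(1/(-51))) - 1223*5/9 = -57/(5*(-1/51)) - 6115/9 = -57/5*(-51) - 6115/9 = 2907/5 - 6115/9 = -4412/45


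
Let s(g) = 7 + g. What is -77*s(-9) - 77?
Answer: 77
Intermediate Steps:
-77*s(-9) - 77 = -77*(7 - 9) - 77 = -77*(-2) - 77 = 154 - 77 = 77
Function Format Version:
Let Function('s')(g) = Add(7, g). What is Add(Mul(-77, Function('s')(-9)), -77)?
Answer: 77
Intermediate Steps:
Add(Mul(-77, Function('s')(-9)), -77) = Add(Mul(-77, Add(7, -9)), -77) = Add(Mul(-77, -2), -77) = Add(154, -77) = 77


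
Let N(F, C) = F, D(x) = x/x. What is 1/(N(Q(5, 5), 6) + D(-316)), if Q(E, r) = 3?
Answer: 1/4 ≈ 0.25000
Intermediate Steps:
D(x) = 1
1/(N(Q(5, 5), 6) + D(-316)) = 1/(3 + 1) = 1/4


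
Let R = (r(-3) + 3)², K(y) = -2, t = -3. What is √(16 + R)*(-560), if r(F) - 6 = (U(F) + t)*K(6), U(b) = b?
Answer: -560*√457 ≈ -11971.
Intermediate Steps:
r(F) = 12 - 2*F (r(F) = 6 + (F - 3)*(-2) = 6 + (-3 + F)*(-2) = 6 + (6 - 2*F) = 12 - 2*F)
R = 441 (R = ((12 - 2*(-3)) + 3)² = ((12 + 6) + 3)² = (18 + 3)² = 21² = 441)
√(16 + R)*(-560) = √(16 + 441)*(-560) = √457*(-560) = -560*√457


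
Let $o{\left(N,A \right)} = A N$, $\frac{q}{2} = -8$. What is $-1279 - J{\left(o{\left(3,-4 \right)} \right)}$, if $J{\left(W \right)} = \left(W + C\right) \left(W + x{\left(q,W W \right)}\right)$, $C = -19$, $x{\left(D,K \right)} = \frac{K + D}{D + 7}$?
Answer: $- \frac{18827}{9} \approx -2091.9$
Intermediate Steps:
$q = -16$ ($q = 2 \left(-8\right) = -16$)
$x{\left(D,K \right)} = \frac{D + K}{7 + D}$
$J{\left(W \right)} = \left(-19 + W\right) \left(\frac{16}{9} + W - \frac{W^{2}}{9}\right)$ ($J{\left(W \right)} = \left(W - 19\right) \left(W + \frac{-16 + W W}{7 - 16}\right) = \left(-19 + W\right) \left(W + \frac{-16 + W^{2}}{-9}\right) = \left(-19 + W\right) \left(W - \frac{-16 + W^{2}}{9}\right) = \left(-19 + W\right) \left(W - \left(- \frac{16}{9} + \frac{W^{2}}{9}\right)\right) = \left(-19 + W\right) \left(\frac{16}{9} + W - \frac{W^{2}}{9}\right)$)
$-1279 - J{\left(o{\left(3,-4 \right)} \right)} = -1279 - \left(- \frac{304}{9} - \frac{155 \left(\left(-4\right) 3\right)}{9} - \frac{\left(\left(-4\right) 3\right)^{3}}{9} + \frac{28 \left(\left(-4\right) 3\right)^{2}}{9}\right) = -1279 - \left(- \frac{304}{9} - - \frac{620}{3} - \frac{\left(-12\right)^{3}}{9} + \frac{28 \left(-12\right)^{2}}{9}\right) = -1279 - \left(- \frac{304}{9} + \frac{620}{3} - -192 + \frac{28}{9} \cdot 144\right) = -1279 - \left(- \frac{304}{9} + \frac{620}{3} + 192 + 448\right) = -1279 - \frac{7316}{9} = - \frac{18827}{9}$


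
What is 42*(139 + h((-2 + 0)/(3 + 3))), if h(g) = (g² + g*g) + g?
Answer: 17500/3 ≈ 5833.3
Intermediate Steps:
h(g) = g + 2*g² (h(g) = (g² + g²) + g = 2*g² + g = g + 2*g²)
42*(139 + h((-2 + 0)/(3 + 3))) = 42*(139 + ((-2 + 0)/(3 + 3))*(1 + 2*((-2 + 0)/(3 + 3)))) = 42*(139 + (-2/6)*(1 + 2*(-2/6))) = 42*(139 + (-2*⅙)*(1 + 2*(-2*⅙))) = 42*(139 - (1 + 2*(-⅓))/3) = 42*(139 - (1 - ⅔)/3) = 42*(139 - ⅓*⅓) = 42*(139 - ⅑) = 42*(1250/9) = 17500/3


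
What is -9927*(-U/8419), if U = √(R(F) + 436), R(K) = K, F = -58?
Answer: 29781*√42/8419 ≈ 22.925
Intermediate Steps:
U = 3*√42 (U = √(-58 + 436) = √378 = 3*√42 ≈ 19.442)
-9927*(-U/8419) = -9927*(-3*√42/8419) = -(-29781)*√42/8419 = 29781*√42/8419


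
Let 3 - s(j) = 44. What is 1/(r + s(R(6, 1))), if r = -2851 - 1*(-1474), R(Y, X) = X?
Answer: -1/1418 ≈ -0.00070522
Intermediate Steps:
r = -1377 (r = -2851 + 1474 = -1377)
s(j) = -41 (s(j) = 3 - 1*44 = 3 - 44 = -41)
1/(r + s(R(6, 1))) = 1/(-1377 - 41) = 1/(-1418) = -1/1418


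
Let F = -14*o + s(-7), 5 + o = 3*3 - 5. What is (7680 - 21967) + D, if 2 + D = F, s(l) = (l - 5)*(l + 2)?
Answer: -14215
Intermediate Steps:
o = -1 (o = -5 + (3*3 - 5) = -5 + (9 - 5) = -5 + 4 = -1)
s(l) = (-5 + l)*(2 + l)
F = 74 (F = -14*(-1) + (-10 + (-7)² - 3*(-7)) = 14 + (-10 + 49 + 21) = 14 + 60 = 74)
D = 72 (D = -2 + 74 = 72)
(7680 - 21967) + D = (7680 - 21967) + 72 = -14287 + 72 = -14215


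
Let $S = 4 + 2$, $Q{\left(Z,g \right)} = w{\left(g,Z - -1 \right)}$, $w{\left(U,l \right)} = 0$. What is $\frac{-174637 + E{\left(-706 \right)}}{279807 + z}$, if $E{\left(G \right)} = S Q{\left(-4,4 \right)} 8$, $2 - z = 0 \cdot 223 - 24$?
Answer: $- \frac{174637}{279833} \approx -0.62408$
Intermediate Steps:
$Q{\left(Z,g \right)} = 0$
$z = 26$ ($z = 2 - \left(0 \cdot 223 - 24\right) = 2 - \left(0 - 24\right) = 2 - -24 = 2 + 24 = 26$)
$S = 6$
$E{\left(G \right)} = 0$ ($E{\left(G \right)} = 6 \cdot 0 \cdot 8 = 0 \cdot 8 = 0$)
$\frac{-174637 + E{\left(-706 \right)}}{279807 + z} = \frac{-174637 + 0}{279807 + 26} = - \frac{174637}{279833}$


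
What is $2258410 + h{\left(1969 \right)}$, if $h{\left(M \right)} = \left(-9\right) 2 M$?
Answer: $2222968$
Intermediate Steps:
$h{\left(M \right)} = - 18 M$
$2258410 + h{\left(1969 \right)} = 2258410 - 35442 = 2222968$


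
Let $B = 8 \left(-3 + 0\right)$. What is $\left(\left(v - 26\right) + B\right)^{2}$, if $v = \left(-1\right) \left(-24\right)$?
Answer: $676$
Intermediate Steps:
$v = 24$
$B = -24$ ($B = 8 \left(-3\right) = -24$)
$\left(\left(v - 26\right) + B\right)^{2} = \left(\left(24 - 26\right) - 24\right)^{2} = \left(-2 - 24\right)^{2} = \left(-26\right)^{2} = 676$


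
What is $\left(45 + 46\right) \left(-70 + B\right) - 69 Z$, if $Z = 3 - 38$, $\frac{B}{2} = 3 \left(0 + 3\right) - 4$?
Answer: $-3045$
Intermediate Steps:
$B = 10$ ($B = 2 \left(3 \left(0 + 3\right) - 4\right) = 2 \left(3 \cdot 3 - 4\right) = 2 \left(9 - 4\right) = 2 \cdot 5 = 10$)
$Z = -35$ ($Z = 3 - 38 = -35$)
$\left(45 + 46\right) \left(-70 + B\right) - 69 Z = \left(45 + 46\right) \left(-70 + 10\right) - -2415 = 91 \left(-60\right) + 2415 = -5460 + 2415 = -3045$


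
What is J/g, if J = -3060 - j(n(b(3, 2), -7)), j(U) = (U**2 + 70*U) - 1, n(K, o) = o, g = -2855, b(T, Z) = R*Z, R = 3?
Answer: 2618/2855 ≈ 0.91699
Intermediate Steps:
b(T, Z) = 3*Z
j(U) = -1 + U**2 + 70*U
J = -2618 (J = -3060 - (-1 + (-7)**2 + 70*(-7)) = -3060 - (-1 + 49 - 490) = -3060 - 1*(-442) = -3060 + 442 = -2618)
J/g = -2618/(-2855) = -2618*(-1/2855) = 2618/2855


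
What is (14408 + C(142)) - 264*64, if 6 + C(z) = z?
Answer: -2352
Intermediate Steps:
C(z) = -6 + z
(14408 + C(142)) - 264*64 = (14408 + (-6 + 142)) - 264*64 = (14408 + 136) - 16896 = 14544 - 16896 = -2352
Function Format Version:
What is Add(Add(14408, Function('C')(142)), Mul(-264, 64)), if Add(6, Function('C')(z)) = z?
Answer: -2352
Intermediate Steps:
Function('C')(z) = Add(-6, z)
Add(Add(14408, Function('C')(142)), Mul(-264, 64)) = Add(Add(14408, Add(-6, 142)), Mul(-264, 64)) = Add(Add(14408, 136), -16896) = Add(14544, -16896) = -2352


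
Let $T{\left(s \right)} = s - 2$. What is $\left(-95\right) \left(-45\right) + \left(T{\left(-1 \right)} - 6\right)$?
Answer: $4266$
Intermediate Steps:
$T{\left(s \right)} = -2 + s$
$\left(-95\right) \left(-45\right) + \left(T{\left(-1 \right)} - 6\right) = \left(-95\right) \left(-45\right) - 9 = 4275 - 9 = 4266$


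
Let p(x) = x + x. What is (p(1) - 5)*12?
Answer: -36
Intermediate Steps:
p(x) = 2*x
(p(1) - 5)*12 = (2*1 - 5)*12 = (2 - 5)*12 = -3*12 = -36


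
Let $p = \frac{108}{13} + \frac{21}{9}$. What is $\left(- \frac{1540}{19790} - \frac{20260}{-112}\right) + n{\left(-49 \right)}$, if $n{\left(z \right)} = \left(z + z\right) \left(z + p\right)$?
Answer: $\frac{8514596093}{2161068} \approx 3940.0$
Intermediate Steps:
$p = \frac{415}{39}$ ($p = 108 \cdot \frac{1}{13} + 21 \cdot \frac{1}{9} = \frac{108}{13} + \frac{7}{3} = \frac{415}{39} \approx 10.641$)
$n{\left(z \right)} = 2 z \left(\frac{415}{39} + z\right)$ ($n{\left(z \right)} = \left(z + z\right) \left(z + \frac{415}{39}\right) = 2 z \left(\frac{415}{39} + z\right)$)
$\left(- \frac{1540}{19790} - \frac{20260}{-112}\right) + n{\left(-49 \right)} = \left(- \frac{1540}{19790} - \frac{20260}{-112}\right) + \frac{2}{39} \left(-49\right) \left(415 + 39 \left(-49\right)\right) = \left(\left(-1540\right) \frac{1}{19790} - - \frac{5065}{28}\right) + \frac{2}{39} \left(-49\right) \left(415 - 1911\right) = \left(- \frac{154}{1979} + \frac{5065}{28}\right) + \frac{2}{39} \left(-49\right) \left(-1496\right) = \frac{10019323}{55412} + \frac{146608}{39} = \frac{8514596093}{2161068}$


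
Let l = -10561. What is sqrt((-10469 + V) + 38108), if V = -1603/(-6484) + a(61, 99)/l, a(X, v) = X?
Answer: sqrt(32401284390705070695)/34238762 ≈ 166.25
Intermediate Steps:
V = 16533759/68477524 (V = -1603/(-6484) + 61/(-10561) = -1603*(-1/6484) + 61*(-1/10561) = 1603/6484 - 61/10561 = 16533759/68477524 ≈ 0.24145)
sqrt((-10469 + V) + 38108) = sqrt((-10469 + 16533759/68477524) + 38108) = sqrt(-716874664997/68477524 + 38108) = sqrt(1892666819595/68477524) = sqrt(32401284390705070695)/34238762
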